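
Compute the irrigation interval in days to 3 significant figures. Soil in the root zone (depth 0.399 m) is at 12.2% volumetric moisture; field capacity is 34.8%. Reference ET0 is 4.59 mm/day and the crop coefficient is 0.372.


Approach: apply soil-water budget scheduling, SMD = (FC-theta)/100*depth*1000; ETc = ET0*Kc; interval = SMD/ETc.
Step 1 — soil moisture deficit:
  SMD = (34.8 - 12.2)/100 * 0.399 * 1000 = 90.174 mm
Step 2 — daily crop ET (ETc = ET0*Kc):
  ETc = 4.59 * 0.372 = 1.7075 mm/day
Step 3 — irrigation interval (SMD/ETc):
  interval = 90.174 / 1.7075 = 52.8 days
Therefore the irrigation interval = 52.8 days.


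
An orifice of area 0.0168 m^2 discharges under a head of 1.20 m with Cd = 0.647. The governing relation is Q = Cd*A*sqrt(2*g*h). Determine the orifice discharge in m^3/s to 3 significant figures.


Q = 0.647 * 0.0168 * sqrt(2*9.81*1.20) = 0.0527 m^3/s
Therefore the orifice discharge = 0.0527 m^3/s.


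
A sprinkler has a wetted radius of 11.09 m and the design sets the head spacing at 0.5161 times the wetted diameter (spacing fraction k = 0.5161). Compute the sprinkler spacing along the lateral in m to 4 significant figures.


Approach: apply the sprinkler spacing rule (spacing as a fraction of wetted diameter), S = k*(2*R).
S = 0.5161 * (2 * 11.09) = 11.45 m
Therefore the sprinkler spacing along the lateral = 11.45 m.


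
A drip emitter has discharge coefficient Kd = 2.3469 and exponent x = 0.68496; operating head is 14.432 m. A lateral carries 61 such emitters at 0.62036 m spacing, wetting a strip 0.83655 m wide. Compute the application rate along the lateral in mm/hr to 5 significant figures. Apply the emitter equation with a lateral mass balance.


Approach: apply the emitter equation with a lateral mass balance, q = Kd*h^x; Q = n*q; rate = Q/(n*spacing*width).
Step 1 — single emitter flow (q = Kd*h^x):
  q = 2.3469 * 14.432^0.68496 = 14.60787 L/hr
Step 2 — total lateral flow: Q = 61 * 14.60787 = 891.0800 L/hr
Step 3 — wetted area: A = 61 * 0.62036 * 0.83655 = 31.65669 m^2
Step 4 — application rate: Q/A = 891.0800/31.65669 = 28.148 mm/hr
Therefore the application rate along the lateral = 28.148 mm/hr.


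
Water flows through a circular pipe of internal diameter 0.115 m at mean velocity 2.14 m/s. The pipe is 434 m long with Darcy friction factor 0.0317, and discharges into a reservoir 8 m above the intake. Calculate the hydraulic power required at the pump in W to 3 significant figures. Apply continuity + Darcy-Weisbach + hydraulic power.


Approach: apply continuity + Darcy-Weisbach + hydraulic power, Q = A*v; hf = f*(L/D)*(v^2/(2g)); H = static + hf; P = rho*g*Q*H.
Step 1 — flow rate (continuity, Q = A*v):
  A = pi*(0.115/2)^2 = 0.010387 m^2
  Q = 0.010387 * 2.14 = 0.022228 m^3/s
Step 2 — friction head loss (Darcy-Weisbach):
  hf = 0.0317 * (434/0.115) * (2.14^2 / (2*9.81))
  hf = 27.924 m
Step 3 — total head: H = 8 + 27.924 = 35.924 m
Step 4 — hydraulic power (P = rho*g*Q*H):
  P = 1000 * 9.81 * 0.022228 * 35.924 = 7830 W
Therefore the hydraulic power required at the pump = 7830 W.


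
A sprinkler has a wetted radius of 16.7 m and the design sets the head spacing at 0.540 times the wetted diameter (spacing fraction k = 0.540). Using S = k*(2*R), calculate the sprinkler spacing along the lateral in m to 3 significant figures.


S = 0.540 * (2 * 16.7) = 18.0 m
Therefore the sprinkler spacing along the lateral = 18.0 m.


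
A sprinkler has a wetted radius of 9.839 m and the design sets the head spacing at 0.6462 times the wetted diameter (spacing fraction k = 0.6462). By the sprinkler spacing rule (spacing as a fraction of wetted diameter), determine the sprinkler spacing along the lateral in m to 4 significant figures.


Approach: apply the sprinkler spacing rule (spacing as a fraction of wetted diameter), S = k*(2*R).
S = 0.6462 * (2 * 9.839) = 12.72 m
Therefore the sprinkler spacing along the lateral = 12.72 m.


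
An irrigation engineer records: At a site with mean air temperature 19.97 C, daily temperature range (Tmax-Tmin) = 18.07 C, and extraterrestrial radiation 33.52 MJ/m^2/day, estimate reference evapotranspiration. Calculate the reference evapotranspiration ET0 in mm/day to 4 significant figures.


Approach: apply the Hargreaves-Samani method, ET0 = 0.0023*(Tmean+17.8)*sqrt(Tmax-Tmin)*0.408*Ra.
ET0 = 0.0023*(19.97+17.8)*sqrt(18.07)*0.408*33.52 = 5.050 mm/day
Therefore the reference evapotranspiration ET0 = 5.050 mm/day.


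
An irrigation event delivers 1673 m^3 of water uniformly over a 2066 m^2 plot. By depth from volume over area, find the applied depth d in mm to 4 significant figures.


Approach: apply depth from volume over area, d = (V/A)*1000.
d = (1673 / 2066) * 1000 = 809.8 mm
Therefore the applied depth d = 809.8 mm.


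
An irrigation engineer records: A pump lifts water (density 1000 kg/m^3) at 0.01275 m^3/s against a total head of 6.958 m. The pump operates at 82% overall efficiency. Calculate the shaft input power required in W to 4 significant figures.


Approach: apply hydraulic power then efficiency conversion, P = rho*g*Q*H; P_in = P/eta.
Step 1 — hydraulic power (P = rho*g*Q*H):
  P = 1000 * 9.81 * 0.01275 * 6.958 = 870.289 W
Step 2 — input power: P_in = P/eta = 870.289 / 0.82 = 1061 W
Therefore the shaft input power required = 1061 W.


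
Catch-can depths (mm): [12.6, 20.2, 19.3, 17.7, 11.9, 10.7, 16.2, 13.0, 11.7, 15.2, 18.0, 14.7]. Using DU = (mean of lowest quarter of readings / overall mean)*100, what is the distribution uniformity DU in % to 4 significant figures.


sorted lowest 3 of 12: [10.7, 11.7, 11.9] -> mean = 11.4333 mm
overall mean = 15.1000 mm
DU = (11.4333/15.1000)*100 = 75.72 %
Therefore the distribution uniformity DU = 75.72 %.


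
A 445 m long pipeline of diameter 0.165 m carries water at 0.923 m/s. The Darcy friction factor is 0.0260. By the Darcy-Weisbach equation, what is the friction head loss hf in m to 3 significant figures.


Approach: apply the Darcy-Weisbach equation, hf = f*(L/D)*(v^2/(2g)).
hf = 0.0260 * (445/0.165) * (0.923^2 / (2*9.81))
hf = 3.04 m
Therefore the friction head loss hf = 3.04 m.


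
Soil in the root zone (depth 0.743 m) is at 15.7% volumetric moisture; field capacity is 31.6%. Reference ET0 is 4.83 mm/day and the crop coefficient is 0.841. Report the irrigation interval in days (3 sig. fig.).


Approach: apply soil-water budget scheduling, SMD = (FC-theta)/100*depth*1000; ETc = ET0*Kc; interval = SMD/ETc.
Step 1 — soil moisture deficit:
  SMD = (31.6 - 15.7)/100 * 0.743 * 1000 = 118.14 mm
Step 2 — daily crop ET (ETc = ET0*Kc):
  ETc = 4.83 * 0.841 = 4.0620 mm/day
Step 3 — irrigation interval (SMD/ETc):
  interval = 118.14 / 4.0620 = 29.1 days
Therefore the irrigation interval = 29.1 days.


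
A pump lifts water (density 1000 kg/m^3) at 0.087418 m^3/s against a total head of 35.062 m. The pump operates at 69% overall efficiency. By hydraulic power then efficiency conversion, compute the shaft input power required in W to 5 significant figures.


Approach: apply hydraulic power then efficiency conversion, P = rho*g*Q*H; P_in = P/eta.
Step 1 — hydraulic power (P = rho*g*Q*H):
  P = 1000 * 9.81 * 0.087418 * 35.062 = 30068.14 W
Step 2 — input power: P_in = P/eta = 30068.14 / 0.69 = 43577 W
Therefore the shaft input power required = 43577 W.


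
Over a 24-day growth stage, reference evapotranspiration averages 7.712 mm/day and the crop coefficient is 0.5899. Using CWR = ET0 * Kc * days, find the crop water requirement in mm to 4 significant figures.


CWR = 7.712 * 0.5899 * 24 = 109.2 mm
Therefore the crop water requirement = 109.2 mm.


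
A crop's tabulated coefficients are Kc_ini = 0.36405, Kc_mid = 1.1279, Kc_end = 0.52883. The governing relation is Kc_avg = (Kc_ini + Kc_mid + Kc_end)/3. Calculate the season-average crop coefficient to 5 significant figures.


Kc_avg = (0.36405 + 1.1279 + 0.52883)/3 = 0.67359
Therefore the season-average crop coefficient = 0.67359.


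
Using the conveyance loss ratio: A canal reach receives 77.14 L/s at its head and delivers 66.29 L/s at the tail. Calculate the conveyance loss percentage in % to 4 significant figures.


Approach: apply the conveyance loss ratio, loss% = ((Q_head - Q_tail)/Q_head)*100.
loss = ((77.14 - 66.29)/77.14)*100 = 14.07 %
Therefore the conveyance loss percentage = 14.07 %.


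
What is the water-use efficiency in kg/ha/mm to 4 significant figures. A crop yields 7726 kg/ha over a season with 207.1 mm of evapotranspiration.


Approach: apply the water-use efficiency ratio, WUE = yield/ET.
WUE = 7726 / 207.1 = 37.31 kg/ha/mm
Therefore the water-use efficiency = 37.31 kg/ha/mm.


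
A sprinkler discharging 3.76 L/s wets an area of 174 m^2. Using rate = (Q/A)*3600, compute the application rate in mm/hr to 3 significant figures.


rate = (3.76 / 174) * 3600 = 77.8 mm/hr
Therefore the application rate = 77.8 mm/hr.


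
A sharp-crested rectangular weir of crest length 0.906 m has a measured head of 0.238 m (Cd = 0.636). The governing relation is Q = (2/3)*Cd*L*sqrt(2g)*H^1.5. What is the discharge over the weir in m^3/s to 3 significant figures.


Q = (2/3)*0.636*0.906*sqrt(2*9.81)*0.238^1.5 = 0.198 m^3/s
Therefore the discharge over the weir = 0.198 m^3/s.


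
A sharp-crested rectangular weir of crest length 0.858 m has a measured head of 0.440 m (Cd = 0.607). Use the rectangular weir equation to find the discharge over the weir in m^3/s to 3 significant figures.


Approach: apply the rectangular weir equation, Q = (2/3)*Cd*L*sqrt(2g)*H^1.5.
Q = (2/3)*0.607*0.858*sqrt(2*9.81)*0.440^1.5 = 0.449 m^3/s
Therefore the discharge over the weir = 0.449 m^3/s.


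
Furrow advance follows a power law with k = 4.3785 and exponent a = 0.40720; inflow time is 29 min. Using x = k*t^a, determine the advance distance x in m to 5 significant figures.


x = 4.3785 * 29^0.40720 = 17.251 m
Therefore the advance distance x = 17.251 m.


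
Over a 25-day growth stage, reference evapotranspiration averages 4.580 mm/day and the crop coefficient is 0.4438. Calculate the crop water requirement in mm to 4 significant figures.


Approach: apply the crop water requirement relation, CWR = ET0 * Kc * days.
CWR = 4.580 * 0.4438 * 25 = 50.82 mm
Therefore the crop water requirement = 50.82 mm.


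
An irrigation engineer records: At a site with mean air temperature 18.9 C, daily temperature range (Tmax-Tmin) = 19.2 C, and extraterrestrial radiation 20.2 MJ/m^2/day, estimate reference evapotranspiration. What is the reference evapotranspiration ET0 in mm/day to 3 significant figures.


Approach: apply the Hargreaves-Samani method, ET0 = 0.0023*(Tmean+17.8)*sqrt(Tmax-Tmin)*0.408*Ra.
ET0 = 0.0023*(18.9+17.8)*sqrt(19.2)*0.408*20.2 = 3.05 mm/day
Therefore the reference evapotranspiration ET0 = 3.05 mm/day.


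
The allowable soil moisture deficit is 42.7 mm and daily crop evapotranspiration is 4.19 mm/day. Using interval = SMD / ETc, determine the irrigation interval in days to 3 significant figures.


interval = 42.7 / 4.19 = 10.2 days
Therefore the irrigation interval = 10.2 days.


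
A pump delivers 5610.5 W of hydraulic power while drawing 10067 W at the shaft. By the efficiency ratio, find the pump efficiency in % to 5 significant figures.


Approach: apply the efficiency ratio, eta = (P_out/P_in)*100.
eta = (5610.5 / 10067) * 100 = 55.732 %
Therefore the pump efficiency = 55.732 %.


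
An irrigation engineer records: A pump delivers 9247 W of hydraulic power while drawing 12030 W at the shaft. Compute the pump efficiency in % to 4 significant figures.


Approach: apply the efficiency ratio, eta = (P_out/P_in)*100.
eta = (9247 / 12030) * 100 = 76.87 %
Therefore the pump efficiency = 76.87 %.


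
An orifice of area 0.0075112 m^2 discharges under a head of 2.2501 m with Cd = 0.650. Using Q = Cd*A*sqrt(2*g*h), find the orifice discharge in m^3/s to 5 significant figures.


Q = 0.650 * 0.0075112 * sqrt(2*9.81*2.2501) = 0.032439 m^3/s
Therefore the orifice discharge = 0.032439 m^3/s.


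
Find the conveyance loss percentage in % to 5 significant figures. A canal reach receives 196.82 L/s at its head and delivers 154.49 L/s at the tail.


Approach: apply the conveyance loss ratio, loss% = ((Q_head - Q_tail)/Q_head)*100.
loss = ((196.82 - 154.49)/196.82)*100 = 21.507 %
Therefore the conveyance loss percentage = 21.507 %.


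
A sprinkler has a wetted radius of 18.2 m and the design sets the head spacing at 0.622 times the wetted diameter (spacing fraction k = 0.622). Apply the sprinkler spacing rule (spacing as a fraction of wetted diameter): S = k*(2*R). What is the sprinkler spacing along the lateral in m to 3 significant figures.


S = 0.622 * (2 * 18.2) = 22.6 m
Therefore the sprinkler spacing along the lateral = 22.6 m.


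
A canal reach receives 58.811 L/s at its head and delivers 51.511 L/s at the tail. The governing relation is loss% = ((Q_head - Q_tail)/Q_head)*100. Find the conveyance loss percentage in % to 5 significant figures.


loss = ((58.811 - 51.511)/58.811)*100 = 12.413 %
Therefore the conveyance loss percentage = 12.413 %.


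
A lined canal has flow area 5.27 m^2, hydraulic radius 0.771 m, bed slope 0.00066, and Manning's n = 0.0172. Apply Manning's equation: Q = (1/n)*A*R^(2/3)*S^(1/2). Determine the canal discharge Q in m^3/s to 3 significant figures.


Q = (1/0.0172) * 5.27 * 0.771^(2/3) * 0.00066^(1/2) = 6.62 m^3/s
Therefore the canal discharge Q = 6.62 m^3/s.


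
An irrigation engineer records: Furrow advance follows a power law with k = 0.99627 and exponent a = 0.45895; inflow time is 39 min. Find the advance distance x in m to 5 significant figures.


Approach: apply the power-law advance function, x = k*t^a.
x = 0.99627 * 39^0.45895 = 5.3530 m
Therefore the advance distance x = 5.3530 m.


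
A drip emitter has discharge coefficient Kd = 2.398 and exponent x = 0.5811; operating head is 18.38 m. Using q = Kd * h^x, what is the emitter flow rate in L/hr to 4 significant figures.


q = 2.398 * 18.38^0.5811 = 13.02 L/hr
Therefore the emitter flow rate = 13.02 L/hr.


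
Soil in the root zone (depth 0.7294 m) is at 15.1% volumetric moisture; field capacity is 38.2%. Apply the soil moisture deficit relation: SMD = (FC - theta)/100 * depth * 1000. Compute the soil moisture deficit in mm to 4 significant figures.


SMD = (38.2 - 15.1)/100 * 0.7294 * 1000 = 168.5 mm
Therefore the soil moisture deficit = 168.5 mm.


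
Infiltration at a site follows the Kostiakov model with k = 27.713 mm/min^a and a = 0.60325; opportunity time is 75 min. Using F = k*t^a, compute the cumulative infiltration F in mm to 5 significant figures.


F = 27.713 * 75^0.60325 = 374.81 mm
Therefore the cumulative infiltration F = 374.81 mm.


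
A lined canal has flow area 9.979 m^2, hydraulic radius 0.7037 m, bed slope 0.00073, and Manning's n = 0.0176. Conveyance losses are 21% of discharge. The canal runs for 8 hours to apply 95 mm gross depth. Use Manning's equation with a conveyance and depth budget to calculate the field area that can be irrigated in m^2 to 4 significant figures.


Approach: apply Manning's equation with a conveyance and depth budget, Q = (1/n)*A*R^(2/3)*S^(1/2); Q_field = Q*(1-loss); Area = Q_field*t/(d/1000).
Step 1 — canal discharge (Manning's equation):
  Q = (1/0.0176) * 9.979 * 0.7037^(2/3) * 0.00073^(1/2) = 12.1198 m^3/s
Step 2 — delivered flow: Q_field = 12.1198*(1 - 21/100) = 9.57461 m^3/s
Step 3 — volume delivered: V = 9.57461 * 8*3600 = 275749 m^3
Step 4 — area served: A = V / (depth/1000) = 275749 / 0.095 = 2903000 m^2
Therefore the field area that can be irrigated = 2903000 m^2.


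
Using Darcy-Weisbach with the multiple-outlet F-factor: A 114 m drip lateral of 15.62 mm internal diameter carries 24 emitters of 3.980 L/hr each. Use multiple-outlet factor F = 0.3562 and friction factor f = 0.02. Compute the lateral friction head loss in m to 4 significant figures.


Approach: apply Darcy-Weisbach with the multiple-outlet F-factor, Q = n*q/(3600*1000) m^3/s; v = Q/A; hf = F*f*(L/D)*(v^2/(2g)).
Q = 24*3.980/(3600*1000) = 2.65333e-05 m^3/s
A = pi*(15.62e-3/2)^2 = 1.91625e-04 m^2, so v = Q/A = 0.138465 m/s
hf = 0.3562*0.02*(114/0.01562)*(0.138465^2/(2*9.81)) = 0.05081 m
Therefore the lateral friction head loss = 0.05081 m.


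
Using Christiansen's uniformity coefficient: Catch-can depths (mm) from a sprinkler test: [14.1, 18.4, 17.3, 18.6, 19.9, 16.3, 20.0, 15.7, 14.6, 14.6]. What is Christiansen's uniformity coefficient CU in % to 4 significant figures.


Approach: apply Christiansen's uniformity coefficient, CU = (1 - mean_abs_deviation/mean)*100.
mean = 16.9500 mm
mean |d_i - mean| = 1.89000 mm
CU = (1 - 1.89000/16.9500)*100 = 88.85 %
Therefore Christiansen's uniformity coefficient CU = 88.85 %.


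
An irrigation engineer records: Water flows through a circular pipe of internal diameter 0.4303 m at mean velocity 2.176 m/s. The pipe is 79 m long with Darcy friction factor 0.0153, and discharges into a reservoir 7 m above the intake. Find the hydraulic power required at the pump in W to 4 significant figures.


Approach: apply continuity + Darcy-Weisbach + hydraulic power, Q = A*v; hf = f*(L/D)*(v^2/(2g)); H = static + hf; P = rho*g*Q*H.
Step 1 — flow rate (continuity, Q = A*v):
  A = pi*(0.4303/2)^2 = 0.145423 m^2
  Q = 0.145423 * 2.176 = 0.316440 m^3/s
Step 2 — friction head loss (Darcy-Weisbach):
  hf = 0.0153 * (79/0.4303) * (2.176^2 / (2*9.81))
  hf = 0.677901 m
Step 3 — total head: H = 7 + 0.677901 = 7.67790 m
Step 4 — hydraulic power (P = rho*g*Q*H):
  P = 1000 * 9.81 * 0.316440 * 7.67790 = 23830 W
Therefore the hydraulic power required at the pump = 23830 W.


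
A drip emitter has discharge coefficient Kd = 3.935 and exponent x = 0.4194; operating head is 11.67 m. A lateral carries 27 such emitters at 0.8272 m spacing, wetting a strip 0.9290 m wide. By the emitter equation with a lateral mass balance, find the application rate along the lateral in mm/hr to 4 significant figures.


Approach: apply the emitter equation with a lateral mass balance, q = Kd*h^x; Q = n*q; rate = Q/(n*spacing*width).
Step 1 — single emitter flow (q = Kd*h^x):
  q = 3.935 * 11.67^0.4194 = 11.0274 L/hr
Step 2 — total lateral flow: Q = 27 * 11.0274 = 297.741 L/hr
Step 3 — wetted area: A = 27 * 0.8272 * 0.9290 = 20.7487 m^2
Step 4 — application rate: Q/A = 297.741/20.7487 = 14.35 mm/hr
Therefore the application rate along the lateral = 14.35 mm/hr.


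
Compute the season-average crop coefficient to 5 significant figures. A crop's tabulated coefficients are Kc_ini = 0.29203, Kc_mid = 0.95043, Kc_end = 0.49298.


Approach: apply a simple seasonal average, Kc_avg = (Kc_ini + Kc_mid + Kc_end)/3.
Kc_avg = (0.29203 + 0.95043 + 0.49298)/3 = 0.57848
Therefore the season-average crop coefficient = 0.57848.


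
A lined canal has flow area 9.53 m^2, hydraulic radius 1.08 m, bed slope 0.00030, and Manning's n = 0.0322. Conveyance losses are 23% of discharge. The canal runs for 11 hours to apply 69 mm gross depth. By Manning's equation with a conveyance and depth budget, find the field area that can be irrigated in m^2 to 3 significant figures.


Approach: apply Manning's equation with a conveyance and depth budget, Q = (1/n)*A*R^(2/3)*S^(1/2); Q_field = Q*(1-loss); Area = Q_field*t/(d/1000).
Step 1 — canal discharge (Manning's equation):
  Q = (1/0.0322) * 9.53 * 1.08^(2/3) * 0.00030^(1/2) = 5.3961 m^3/s
Step 2 — delivered flow: Q_field = 5.3961*(1 - 23/100) = 4.1550 m^3/s
Step 3 — volume delivered: V = 4.1550 * 11*3600 = 164540 m^3
Step 4 — area served: A = V / (depth/1000) = 164540 / 0.069 = 2380000 m^2
Therefore the field area that can be irrigated = 2380000 m^2.


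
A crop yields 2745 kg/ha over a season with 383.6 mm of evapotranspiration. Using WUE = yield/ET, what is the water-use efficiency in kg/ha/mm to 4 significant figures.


WUE = 2745 / 383.6 = 7.156 kg/ha/mm
Therefore the water-use efficiency = 7.156 kg/ha/mm.


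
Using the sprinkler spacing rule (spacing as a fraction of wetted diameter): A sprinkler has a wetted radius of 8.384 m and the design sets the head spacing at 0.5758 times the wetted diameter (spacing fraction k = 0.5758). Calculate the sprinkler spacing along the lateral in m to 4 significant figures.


Approach: apply the sprinkler spacing rule (spacing as a fraction of wetted diameter), S = k*(2*R).
S = 0.5758 * (2 * 8.384) = 9.655 m
Therefore the sprinkler spacing along the lateral = 9.655 m.


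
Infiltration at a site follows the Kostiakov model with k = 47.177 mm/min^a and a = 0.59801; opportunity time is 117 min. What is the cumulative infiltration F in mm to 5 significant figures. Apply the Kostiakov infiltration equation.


Approach: apply the Kostiakov infiltration equation, F = k*t^a.
F = 47.177 * 117^0.59801 = 813.82 mm
Therefore the cumulative infiltration F = 813.82 mm.


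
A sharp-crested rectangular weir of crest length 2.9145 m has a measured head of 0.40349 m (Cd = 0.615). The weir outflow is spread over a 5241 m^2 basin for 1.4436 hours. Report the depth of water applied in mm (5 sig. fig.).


Approach: apply the rectangular weir equation with a volume-to-depth conversion, Q = (2/3)*Cd*L*sqrt(2g)*H^1.5; d = Q*t/A * 1000.
Step 1 — weir discharge:
  Q = (2/3)*0.615*2.9145*sqrt(2*9.81)*0.40349^1.5 = 1.356584 m^3/s
Step 2 — volume: V = 1.356584 * 1.4436*3600 = 7050.111 m^3
Step 3 — depth: d = V/A * 1000 = 7050.111/5241 * 1000 = 1345.2 mm
Therefore the depth of water applied = 1345.2 mm.


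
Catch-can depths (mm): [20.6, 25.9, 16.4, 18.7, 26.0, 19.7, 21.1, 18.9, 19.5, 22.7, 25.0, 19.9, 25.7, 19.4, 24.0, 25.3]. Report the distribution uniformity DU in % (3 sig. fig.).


Approach: apply the low-quarter distribution uniformity, DU = (mean of lowest quarter of readings / overall mean)*100.
sorted lowest 4 of 16: [16.4, 18.7, 18.9, 19.4] -> mean = 18.350 mm
overall mean = 21.800 mm
DU = (18.350/21.800)*100 = 84.2 %
Therefore the distribution uniformity DU = 84.2 %.


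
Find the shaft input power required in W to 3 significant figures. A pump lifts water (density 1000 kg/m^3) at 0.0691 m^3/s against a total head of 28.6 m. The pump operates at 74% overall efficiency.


Approach: apply hydraulic power then efficiency conversion, P = rho*g*Q*H; P_in = P/eta.
Step 1 — hydraulic power (P = rho*g*Q*H):
  P = 1000 * 9.81 * 0.0691 * 28.6 = 19387 W
Step 2 — input power: P_in = P/eta = 19387 / 0.74 = 26200 W
Therefore the shaft input power required = 26200 W.


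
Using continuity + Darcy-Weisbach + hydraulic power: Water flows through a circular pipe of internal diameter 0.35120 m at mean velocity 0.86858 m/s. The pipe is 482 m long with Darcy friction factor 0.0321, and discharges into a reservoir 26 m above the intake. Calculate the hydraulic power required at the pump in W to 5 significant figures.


Approach: apply continuity + Darcy-Weisbach + hydraulic power, Q = A*v; hf = f*(L/D)*(v^2/(2g)); H = static + hf; P = rho*g*Q*H.
Step 1 — flow rate (continuity, Q = A*v):
  A = pi*(0.35120/2)^2 = 0.09687214 m^2
  Q = 0.09687214 * 0.86858 = 0.08414120 m^3/s
Step 2 — friction head loss (Darcy-Weisbach):
  hf = 0.0321 * (482/0.35120) * (0.86858^2 / (2*9.81))
  hf = 1.694019 m
Step 3 — total head: H = 26 + 1.694019 = 27.69402 m
Step 4 — hydraulic power (P = rho*g*Q*H):
  P = 1000 * 9.81 * 0.08414120 * 27.69402 = 22859 W
Therefore the hydraulic power required at the pump = 22859 W.


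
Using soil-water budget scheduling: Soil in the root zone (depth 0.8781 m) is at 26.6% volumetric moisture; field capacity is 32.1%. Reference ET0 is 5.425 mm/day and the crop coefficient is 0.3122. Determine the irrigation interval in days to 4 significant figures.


Approach: apply soil-water budget scheduling, SMD = (FC-theta)/100*depth*1000; ETc = ET0*Kc; interval = SMD/ETc.
Step 1 — soil moisture deficit:
  SMD = (32.1 - 26.6)/100 * 0.8781 * 1000 = 48.2955 mm
Step 2 — daily crop ET (ETc = ET0*Kc):
  ETc = 5.425 * 0.3122 = 1.69368 mm/day
Step 3 — irrigation interval (SMD/ETc):
  interval = 48.2955 / 1.69368 = 28.52 days
Therefore the irrigation interval = 28.52 days.


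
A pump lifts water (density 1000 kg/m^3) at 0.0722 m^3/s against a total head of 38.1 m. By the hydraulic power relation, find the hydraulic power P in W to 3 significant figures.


Approach: apply the hydraulic power relation, P = rho*g*Q*H.
P = 1000 * 9.81 * 0.0722 * 38.1 = 27000 W
Therefore the hydraulic power P = 27000 W.


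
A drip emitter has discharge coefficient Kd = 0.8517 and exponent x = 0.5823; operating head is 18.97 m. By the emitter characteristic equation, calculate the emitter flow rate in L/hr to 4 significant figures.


Approach: apply the emitter characteristic equation, q = Kd * h^x.
q = 0.8517 * 18.97^0.5823 = 4.726 L/hr
Therefore the emitter flow rate = 4.726 L/hr.


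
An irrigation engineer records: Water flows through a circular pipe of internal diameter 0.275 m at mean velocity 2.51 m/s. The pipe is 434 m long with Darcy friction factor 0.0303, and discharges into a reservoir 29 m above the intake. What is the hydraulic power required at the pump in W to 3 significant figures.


Approach: apply continuity + Darcy-Weisbach + hydraulic power, Q = A*v; hf = f*(L/D)*(v^2/(2g)); H = static + hf; P = rho*g*Q*H.
Step 1 — flow rate (continuity, Q = A*v):
  A = pi*(0.275/2)^2 = 0.059396 m^2
  Q = 0.059396 * 2.51 = 0.14908 m^3/s
Step 2 — friction head loss (Darcy-Weisbach):
  hf = 0.0303 * (434/0.275) * (2.51^2 / (2*9.81))
  hf = 15.355 m
Step 3 — total head: H = 29 + 15.355 = 44.355 m
Step 4 — hydraulic power (P = rho*g*Q*H):
  P = 1000 * 9.81 * 0.14908 * 44.355 = 64900 W
Therefore the hydraulic power required at the pump = 64900 W.


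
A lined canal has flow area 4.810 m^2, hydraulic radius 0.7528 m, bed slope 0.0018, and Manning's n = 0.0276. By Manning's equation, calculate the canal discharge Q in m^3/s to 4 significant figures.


Approach: apply Manning's equation, Q = (1/n)*A*R^(2/3)*S^(1/2).
Q = (1/0.0276) * 4.810 * 0.7528^(2/3) * 0.0018^(1/2) = 6.119 m^3/s
Therefore the canal discharge Q = 6.119 m^3/s.


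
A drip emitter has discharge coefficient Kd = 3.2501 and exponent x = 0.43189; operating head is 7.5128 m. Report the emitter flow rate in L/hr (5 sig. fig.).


Approach: apply the emitter characteristic equation, q = Kd * h^x.
q = 3.2501 * 7.5128^0.43189 = 7.7651 L/hr
Therefore the emitter flow rate = 7.7651 L/hr.


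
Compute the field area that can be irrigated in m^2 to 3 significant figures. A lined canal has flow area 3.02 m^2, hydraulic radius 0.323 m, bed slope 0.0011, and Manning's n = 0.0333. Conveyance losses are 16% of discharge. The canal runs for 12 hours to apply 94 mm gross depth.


Approach: apply Manning's equation with a conveyance and depth budget, Q = (1/n)*A*R^(2/3)*S^(1/2); Q_field = Q*(1-loss); Area = Q_field*t/(d/1000).
Step 1 — canal discharge (Manning's equation):
  Q = (1/0.0333) * 3.02 * 0.323^(2/3) * 0.0011^(1/2) = 1.4160 m^3/s
Step 2 — delivered flow: Q_field = 1.4160*(1 - 16/100) = 1.1894 m^3/s
Step 3 — volume delivered: V = 1.1894 * 12*3600 = 51384 m^3
Step 4 — area served: A = V / (depth/1000) = 51384 / 0.094 = 547000 m^2
Therefore the field area that can be irrigated = 547000 m^2.


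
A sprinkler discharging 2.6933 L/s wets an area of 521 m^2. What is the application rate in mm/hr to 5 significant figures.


Approach: apply the application rate relation, rate = (Q/A)*3600.
rate = (2.6933 / 521) * 3600 = 18.610 mm/hr
Therefore the application rate = 18.610 mm/hr.


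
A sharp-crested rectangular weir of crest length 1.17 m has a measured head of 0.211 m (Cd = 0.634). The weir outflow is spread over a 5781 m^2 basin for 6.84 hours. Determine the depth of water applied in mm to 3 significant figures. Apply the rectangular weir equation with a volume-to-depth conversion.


Approach: apply the rectangular weir equation with a volume-to-depth conversion, Q = (2/3)*Cd*L*sqrt(2g)*H^1.5; d = Q*t/A * 1000.
Step 1 — weir discharge:
  Q = (2/3)*0.634*1.17*sqrt(2*9.81)*0.211^1.5 = 0.21230 m^3/s
Step 2 — volume: V = 0.21230 * 6.84*3600 = 5227.8 m^3
Step 3 — depth: d = V/A * 1000 = 5227.8/5781 * 1000 = 904 mm
Therefore the depth of water applied = 904 mm.


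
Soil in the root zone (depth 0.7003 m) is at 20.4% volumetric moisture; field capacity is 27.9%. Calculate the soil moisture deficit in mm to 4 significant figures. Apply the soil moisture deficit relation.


Approach: apply the soil moisture deficit relation, SMD = (FC - theta)/100 * depth * 1000.
SMD = (27.9 - 20.4)/100 * 0.7003 * 1000 = 52.52 mm
Therefore the soil moisture deficit = 52.52 mm.


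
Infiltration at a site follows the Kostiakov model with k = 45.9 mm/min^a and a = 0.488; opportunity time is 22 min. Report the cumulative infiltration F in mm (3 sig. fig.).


Approach: apply the Kostiakov infiltration equation, F = k*t^a.
F = 45.9 * 22^0.488 = 207 mm
Therefore the cumulative infiltration F = 207 mm.


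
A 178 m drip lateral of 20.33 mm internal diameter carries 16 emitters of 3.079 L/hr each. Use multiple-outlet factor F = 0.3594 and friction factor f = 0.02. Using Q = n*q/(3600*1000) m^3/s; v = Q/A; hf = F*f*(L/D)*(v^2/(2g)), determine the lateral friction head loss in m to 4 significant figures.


Q = 16*3.079/(3600*1000) = 1.36844e-05 m^3/s
A = pi*(20.33e-3/2)^2 = 3.24612e-04 m^2, so v = Q/A = 0.0421563 m/s
hf = 0.3594*0.02*(178/0.02033)*(0.0421563^2/(2*9.81)) = 0.005701 m
Therefore the lateral friction head loss = 0.005701 m.


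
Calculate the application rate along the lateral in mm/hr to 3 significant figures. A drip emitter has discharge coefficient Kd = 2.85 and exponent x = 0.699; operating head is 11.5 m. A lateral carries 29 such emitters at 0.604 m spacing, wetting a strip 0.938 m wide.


Approach: apply the emitter equation with a lateral mass balance, q = Kd*h^x; Q = n*q; rate = Q/(n*spacing*width).
Step 1 — single emitter flow (q = Kd*h^x):
  q = 2.85 * 11.5^0.699 = 15.713 L/hr
Step 2 — total lateral flow: Q = 29 * 15.713 = 455.69 L/hr
Step 3 — wetted area: A = 29 * 0.604 * 0.938 = 16.430 m^2
Step 4 — application rate: Q/A = 455.69/16.430 = 27.7 mm/hr
Therefore the application rate along the lateral = 27.7 mm/hr.


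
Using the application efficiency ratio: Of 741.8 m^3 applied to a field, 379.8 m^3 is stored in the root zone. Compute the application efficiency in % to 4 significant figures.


Approach: apply the application efficiency ratio, Ea = (stored/applied)*100.
Ea = (379.8/741.8)*100 = 51.20 %
Therefore the application efficiency = 51.20 %.


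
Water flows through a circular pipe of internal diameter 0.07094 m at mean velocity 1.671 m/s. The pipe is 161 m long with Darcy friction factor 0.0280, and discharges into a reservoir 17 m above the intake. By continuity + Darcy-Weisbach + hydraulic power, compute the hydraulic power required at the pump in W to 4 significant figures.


Approach: apply continuity + Darcy-Weisbach + hydraulic power, Q = A*v; hf = f*(L/D)*(v^2/(2g)); H = static + hf; P = rho*g*Q*H.
Step 1 — flow rate (continuity, Q = A*v):
  A = pi*(0.07094/2)^2 = 0.00395250 m^2
  Q = 0.00395250 * 1.671 = 0.00660463 m^3/s
Step 2 — friction head loss (Darcy-Weisbach):
  hf = 0.0280 * (161/0.07094) * (1.671^2 / (2*9.81))
  hf = 9.04371 m
Step 3 — total head: H = 17 + 9.04371 = 26.0437 m
Step 4 — hydraulic power (P = rho*g*Q*H):
  P = 1000 * 9.81 * 0.00660463 * 26.0437 = 1687 W
Therefore the hydraulic power required at the pump = 1687 W.


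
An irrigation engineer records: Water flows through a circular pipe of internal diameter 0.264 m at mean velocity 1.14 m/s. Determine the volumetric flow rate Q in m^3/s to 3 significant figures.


Approach: apply the continuity equation for pipe flow, Q = A * v with A = pi*(D/2)^2.
A = pi*(0.264/2)^2 = 0.054739 m^2
Q = 0.054739 * 1.14 = 0.0624 m^3/s
Therefore the volumetric flow rate Q = 0.0624 m^3/s.


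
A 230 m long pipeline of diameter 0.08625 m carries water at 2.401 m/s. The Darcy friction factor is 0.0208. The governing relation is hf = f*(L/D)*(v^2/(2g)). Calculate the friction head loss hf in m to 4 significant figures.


hf = 0.0208 * (230/0.08625) * (2.401^2 / (2*9.81))
hf = 16.30 m
Therefore the friction head loss hf = 16.30 m.


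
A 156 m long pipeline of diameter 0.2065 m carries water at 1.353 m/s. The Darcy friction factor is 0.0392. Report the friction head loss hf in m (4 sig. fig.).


Approach: apply the Darcy-Weisbach equation, hf = f*(L/D)*(v^2/(2g)).
hf = 0.0392 * (156/0.2065) * (1.353^2 / (2*9.81))
hf = 2.763 m
Therefore the friction head loss hf = 2.763 m.


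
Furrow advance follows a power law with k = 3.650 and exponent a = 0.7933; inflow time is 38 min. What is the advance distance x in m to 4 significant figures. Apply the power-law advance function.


Approach: apply the power-law advance function, x = k*t^a.
x = 3.650 * 38^0.7933 = 65.39 m
Therefore the advance distance x = 65.39 m.


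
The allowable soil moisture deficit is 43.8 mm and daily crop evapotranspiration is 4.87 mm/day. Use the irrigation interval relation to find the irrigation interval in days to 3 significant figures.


Approach: apply the irrigation interval relation, interval = SMD / ETc.
interval = 43.8 / 4.87 = 8.99 days
Therefore the irrigation interval = 8.99 days.


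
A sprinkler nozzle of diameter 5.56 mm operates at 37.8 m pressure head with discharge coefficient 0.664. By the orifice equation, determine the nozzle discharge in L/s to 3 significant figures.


Approach: apply the orifice equation, Q = Cd*A*sqrt(2*g*h), A = pi*(d/2)^2.
A = pi*(5.56e-3/2)^2 = 2.4279e-05 m^2
Q = 0.664 * 2.4279e-05 * sqrt(2*9.81*37.8) * 1000 = 0.439 L/s
Therefore the nozzle discharge = 0.439 L/s.


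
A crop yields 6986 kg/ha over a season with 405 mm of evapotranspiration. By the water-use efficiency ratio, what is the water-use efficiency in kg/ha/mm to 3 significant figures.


Approach: apply the water-use efficiency ratio, WUE = yield/ET.
WUE = 6986 / 405 = 17.2 kg/ha/mm
Therefore the water-use efficiency = 17.2 kg/ha/mm.


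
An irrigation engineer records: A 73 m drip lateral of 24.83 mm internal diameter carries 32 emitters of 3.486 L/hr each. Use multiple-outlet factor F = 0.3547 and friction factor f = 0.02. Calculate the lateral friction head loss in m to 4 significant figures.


Approach: apply Darcy-Weisbach with the multiple-outlet F-factor, Q = n*q/(3600*1000) m^3/s; v = Q/A; hf = F*f*(L/D)*(v^2/(2g)).
Q = 32*3.486/(3600*1000) = 3.09867e-05 m^3/s
A = pi*(24.83e-3/2)^2 = 4.84221e-04 m^2, so v = Q/A = 0.0639929 m/s
hf = 0.3547*0.02*(73/0.02483)*(0.0639929^2/(2*9.81)) = 0.004353 m
Therefore the lateral friction head loss = 0.004353 m.


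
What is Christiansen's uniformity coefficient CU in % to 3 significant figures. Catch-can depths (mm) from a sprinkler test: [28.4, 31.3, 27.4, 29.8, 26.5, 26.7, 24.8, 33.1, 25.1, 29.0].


Approach: apply Christiansen's uniformity coefficient, CU = (1 - mean_abs_deviation/mean)*100.
mean = 28.210 mm
mean |d_i - mean| = 2.1100 mm
CU = (1 - 2.1100/28.210)*100 = 92.5 %
Therefore Christiansen's uniformity coefficient CU = 92.5 %.


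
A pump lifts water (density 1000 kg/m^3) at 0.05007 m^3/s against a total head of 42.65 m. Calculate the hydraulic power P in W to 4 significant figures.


Approach: apply the hydraulic power relation, P = rho*g*Q*H.
P = 1000 * 9.81 * 0.05007 * 42.65 = 20950 W
Therefore the hydraulic power P = 20950 W.


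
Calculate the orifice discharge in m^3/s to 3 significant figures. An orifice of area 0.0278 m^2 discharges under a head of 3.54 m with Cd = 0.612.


Approach: apply the orifice equation, Q = Cd*A*sqrt(2*g*h).
Q = 0.612 * 0.0278 * sqrt(2*9.81*3.54) = 0.142 m^3/s
Therefore the orifice discharge = 0.142 m^3/s.


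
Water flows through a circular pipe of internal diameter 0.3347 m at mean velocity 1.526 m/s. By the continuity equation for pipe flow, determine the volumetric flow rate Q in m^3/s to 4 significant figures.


Approach: apply the continuity equation for pipe flow, Q = A * v with A = pi*(D/2)^2.
A = pi*(0.3347/2)^2 = 0.0879835 m^2
Q = 0.0879835 * 1.526 = 0.1343 m^3/s
Therefore the volumetric flow rate Q = 0.1343 m^3/s.


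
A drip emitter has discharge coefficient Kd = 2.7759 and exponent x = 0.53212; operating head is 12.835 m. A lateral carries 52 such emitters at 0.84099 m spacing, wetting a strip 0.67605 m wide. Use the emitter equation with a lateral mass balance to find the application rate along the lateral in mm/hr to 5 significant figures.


Approach: apply the emitter equation with a lateral mass balance, q = Kd*h^x; Q = n*q; rate = Q/(n*spacing*width).
Step 1 — single emitter flow (q = Kd*h^x):
  q = 2.7759 * 12.835^0.53212 = 10.79452 L/hr
Step 2 — total lateral flow: Q = 52 * 10.79452 = 561.3152 L/hr
Step 3 — wetted area: A = 52 * 0.84099 * 0.67605 = 29.56467 m^2
Step 4 — application rate: Q/A = 561.3152/29.56467 = 18.986 mm/hr
Therefore the application rate along the lateral = 18.986 mm/hr.


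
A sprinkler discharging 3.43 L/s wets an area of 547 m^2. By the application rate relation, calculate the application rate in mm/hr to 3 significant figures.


Approach: apply the application rate relation, rate = (Q/A)*3600.
rate = (3.43 / 547) * 3600 = 22.6 mm/hr
Therefore the application rate = 22.6 mm/hr.


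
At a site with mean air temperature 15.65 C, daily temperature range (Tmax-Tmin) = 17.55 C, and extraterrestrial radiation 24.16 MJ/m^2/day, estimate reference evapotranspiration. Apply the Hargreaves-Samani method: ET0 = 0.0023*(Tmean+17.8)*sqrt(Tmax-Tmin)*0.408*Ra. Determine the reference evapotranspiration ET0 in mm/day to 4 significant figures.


ET0 = 0.0023*(15.65+17.8)*sqrt(17.55)*0.408*24.16 = 3.177 mm/day
Therefore the reference evapotranspiration ET0 = 3.177 mm/day.


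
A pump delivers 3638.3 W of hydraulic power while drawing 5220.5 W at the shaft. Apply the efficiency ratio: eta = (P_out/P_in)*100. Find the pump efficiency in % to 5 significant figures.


eta = (3638.3 / 5220.5) * 100 = 69.693 %
Therefore the pump efficiency = 69.693 %.


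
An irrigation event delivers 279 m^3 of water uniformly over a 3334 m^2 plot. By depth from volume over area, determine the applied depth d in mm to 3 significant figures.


Approach: apply depth from volume over area, d = (V/A)*1000.
d = (279 / 3334) * 1000 = 83.7 mm
Therefore the applied depth d = 83.7 mm.


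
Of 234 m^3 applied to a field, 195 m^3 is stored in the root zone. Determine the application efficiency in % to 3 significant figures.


Approach: apply the application efficiency ratio, Ea = (stored/applied)*100.
Ea = (195/234)*100 = 83.3 %
Therefore the application efficiency = 83.3 %.


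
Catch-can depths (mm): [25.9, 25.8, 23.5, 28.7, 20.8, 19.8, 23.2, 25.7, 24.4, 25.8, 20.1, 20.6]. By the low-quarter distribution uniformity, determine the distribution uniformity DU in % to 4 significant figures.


Approach: apply the low-quarter distribution uniformity, DU = (mean of lowest quarter of readings / overall mean)*100.
sorted lowest 3 of 12: [19.8, 20.1, 20.6] -> mean = 20.1667 mm
overall mean = 23.6917 mm
DU = (20.1667/23.6917)*100 = 85.12 %
Therefore the distribution uniformity DU = 85.12 %.


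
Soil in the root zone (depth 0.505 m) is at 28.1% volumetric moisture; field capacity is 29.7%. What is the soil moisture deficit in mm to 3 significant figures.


Approach: apply the soil moisture deficit relation, SMD = (FC - theta)/100 * depth * 1000.
SMD = (29.7 - 28.1)/100 * 0.505 * 1000 = 8.08 mm
Therefore the soil moisture deficit = 8.08 mm.


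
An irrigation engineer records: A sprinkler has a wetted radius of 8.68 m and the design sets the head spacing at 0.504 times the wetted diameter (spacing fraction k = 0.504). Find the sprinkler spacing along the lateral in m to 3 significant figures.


Approach: apply the sprinkler spacing rule (spacing as a fraction of wetted diameter), S = k*(2*R).
S = 0.504 * (2 * 8.68) = 8.75 m
Therefore the sprinkler spacing along the lateral = 8.75 m.
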